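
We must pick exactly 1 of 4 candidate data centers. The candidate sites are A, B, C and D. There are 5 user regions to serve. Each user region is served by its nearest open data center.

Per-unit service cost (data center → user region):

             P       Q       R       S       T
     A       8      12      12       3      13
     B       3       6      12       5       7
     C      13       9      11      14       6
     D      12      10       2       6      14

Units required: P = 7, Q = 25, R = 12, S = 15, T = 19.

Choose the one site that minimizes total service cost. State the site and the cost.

Choose B only; total service cost 523.

With exactly 1 open, each user region uses its cheapest among the chosen.
{B}: P→B 3·7=21, Q→B 6·25=150, R→B 12·12=144, S→B 5·15=75, T→B 7·19=133. Service cost 523.
{D}: service cost 714
{C}: service cost 772
Among all 4 size-1 choices, {B} is lowest.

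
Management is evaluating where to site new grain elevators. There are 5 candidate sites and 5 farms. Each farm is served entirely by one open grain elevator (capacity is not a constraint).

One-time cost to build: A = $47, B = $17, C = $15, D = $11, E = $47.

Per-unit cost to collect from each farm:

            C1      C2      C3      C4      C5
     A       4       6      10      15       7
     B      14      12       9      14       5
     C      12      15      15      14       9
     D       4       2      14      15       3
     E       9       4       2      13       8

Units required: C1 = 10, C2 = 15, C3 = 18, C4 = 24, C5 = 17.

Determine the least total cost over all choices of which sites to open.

Minimum total cost: 527

For any fixed open set, each farm goes to its cheapest open site; total = fixed + service.
{D, E}: C1→D 4·10=40, C2→D 2·15=30, C3→E 2·18=36, C4→E 13·24=312, C5→D 3·17=51. Service 469; fixed 58; total 527.
{C, D, E}: service 469 + fixed 73 = 542
{B, D, E}: C1→D 4·10=40, C2→D 2·15=30, C3→E 2·18=36, C4→E 13·24=312, C5→D 3·17=51. Service 469; fixed 75; total 544.
{A, B, C, D, E}: service 469 + fixed 137 = 606
No other subset beats 527.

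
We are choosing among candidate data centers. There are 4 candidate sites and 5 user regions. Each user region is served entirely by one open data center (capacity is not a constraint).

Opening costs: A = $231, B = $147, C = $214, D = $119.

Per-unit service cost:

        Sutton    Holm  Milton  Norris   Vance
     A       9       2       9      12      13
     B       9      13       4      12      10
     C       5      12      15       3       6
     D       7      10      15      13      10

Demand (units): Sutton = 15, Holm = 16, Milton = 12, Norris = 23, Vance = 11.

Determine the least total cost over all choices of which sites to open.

Minimum total cost: 795

For any fixed open set, each user region goes to its cheapest open site; total = fixed + service.
{A, C}: Sutton→C 5·15=75, Holm→A 2·16=32, Milton→A 9·12=108, Norris→C 3·23=69, Vance→C 6·11=66. Service 350; fixed 445; total 795.
{C}: Sutton→C 5·15=75, Holm→C 12·16=192, Milton→C 15·12=180, Norris→C 3·23=69, Vance→C 6·11=66. Service 582; fixed 214; total 796.
{B, C}: service 450 + fixed 361 = 811
{A, B, C, D}: Sutton→C 5·15=75, Holm→A 2·16=32, Milton→B 4·12=48, Norris→C 3·23=69, Vance→C 6·11=66. Service 290; fixed 711; total 1001.
(All 15 nonempty subsets were checked; A and C is lowest.)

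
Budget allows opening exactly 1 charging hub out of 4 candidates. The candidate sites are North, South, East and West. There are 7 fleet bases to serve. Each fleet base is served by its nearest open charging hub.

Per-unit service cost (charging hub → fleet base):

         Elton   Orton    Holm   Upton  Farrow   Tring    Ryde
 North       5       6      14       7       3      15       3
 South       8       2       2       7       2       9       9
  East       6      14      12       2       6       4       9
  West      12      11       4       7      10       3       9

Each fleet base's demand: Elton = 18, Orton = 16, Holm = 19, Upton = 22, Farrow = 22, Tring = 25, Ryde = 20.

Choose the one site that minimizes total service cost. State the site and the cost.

With exactly 1 open, each fleet base uses its cheapest among the chosen.
{South}: Elton→South 8·18=144, Orton→South 2·16=32, Holm→South 2·19=38, Upton→South 7·22=154, Farrow→South 2·22=44, Tring→South 9·25=225, Ryde→South 9·20=180. Service cost 817.
{East}: service cost 1016
{West}: service cost 1097
Among all 4 size-1 choices, {South} is lowest.

Choose South only; total service cost 817.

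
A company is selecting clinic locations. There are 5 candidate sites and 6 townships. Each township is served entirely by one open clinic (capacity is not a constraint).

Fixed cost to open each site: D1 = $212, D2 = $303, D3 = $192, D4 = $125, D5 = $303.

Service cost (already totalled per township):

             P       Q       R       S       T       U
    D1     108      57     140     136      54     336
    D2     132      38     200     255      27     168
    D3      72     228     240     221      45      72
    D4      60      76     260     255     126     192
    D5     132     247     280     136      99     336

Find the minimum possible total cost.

Minimum total cost: 926

For any fixed open set, each township goes to its cheapest open site; total = fixed + service.
{D1, D3}: P→D3 72, Q→D1 57, R→D1 140, S→D1 136, T→D3 45, U→D3 72. Service 522; fixed 404; total 926.
{D1, D4}: service 639 + fixed 337 = 976
{D3, D4}: service 714 + fixed 317 = 1031
{D1, D2, D3, D4, D5}: service 473 + fixed 1135 = 1608
No other subset beats 926.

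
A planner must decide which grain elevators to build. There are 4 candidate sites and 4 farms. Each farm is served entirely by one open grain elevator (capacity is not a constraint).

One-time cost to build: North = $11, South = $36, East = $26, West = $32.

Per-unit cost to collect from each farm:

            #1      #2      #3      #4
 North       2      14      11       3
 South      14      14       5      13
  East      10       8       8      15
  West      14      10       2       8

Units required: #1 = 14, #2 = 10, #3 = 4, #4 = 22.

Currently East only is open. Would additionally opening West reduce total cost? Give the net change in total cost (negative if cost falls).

Yes — net change −146 (cost falls by 146).

Current service cost with {East}: 582.
Adding West: each farm re-picks its cheapest; new service cost 404, saving 178.
Extra fixed cost: 32. Net change = 32 − 178 = -146.
(Totals: 608 → 462.)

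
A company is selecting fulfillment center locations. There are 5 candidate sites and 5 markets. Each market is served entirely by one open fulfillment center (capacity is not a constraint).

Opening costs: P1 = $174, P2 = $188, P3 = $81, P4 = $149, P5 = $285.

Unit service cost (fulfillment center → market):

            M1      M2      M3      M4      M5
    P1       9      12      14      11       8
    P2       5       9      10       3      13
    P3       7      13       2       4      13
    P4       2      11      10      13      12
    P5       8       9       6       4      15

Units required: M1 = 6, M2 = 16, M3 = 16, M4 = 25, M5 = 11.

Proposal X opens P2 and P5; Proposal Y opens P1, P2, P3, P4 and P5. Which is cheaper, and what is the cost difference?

Proposal X: {P2, P5}: M1→P2 5·6=30, M2→P2 9·16=144, M3→P5 6·16=96, M4→P2 3·25=75, M5→P2 13·11=143. Service 488; fixed 473; total 961.
Proposal Y: {P1, P2, P3, P4, P5}: M1→P4 2·6=12, M2→P2 9·16=144, M3→P3 2·16=32, M4→P2 3·25=75, M5→P1 8·11=88. Service 351; fixed 877; total 1228.
Difference: |961 − 1228| = 267.

Proposal X is cheaper by 267.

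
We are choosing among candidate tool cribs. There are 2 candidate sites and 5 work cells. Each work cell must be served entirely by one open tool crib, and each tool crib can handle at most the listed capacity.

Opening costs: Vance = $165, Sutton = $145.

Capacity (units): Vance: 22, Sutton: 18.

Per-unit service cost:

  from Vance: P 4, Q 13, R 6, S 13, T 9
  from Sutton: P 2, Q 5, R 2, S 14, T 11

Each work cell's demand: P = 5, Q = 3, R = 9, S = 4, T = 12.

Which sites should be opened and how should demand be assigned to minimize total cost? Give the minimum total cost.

Open {Vance, Sutton}: P→Sutton 2·5=10, Q→Sutton 5·3=15, R→Sutton 2·9=18, S→Vance 13·4=52, T→Vance 9·12=108.
Loads: Vance carries 16/22, Sutton carries 17/18. Service 203; fixed 310; total 513.
Next best feasible plan costs 523.

Minimum total cost: 513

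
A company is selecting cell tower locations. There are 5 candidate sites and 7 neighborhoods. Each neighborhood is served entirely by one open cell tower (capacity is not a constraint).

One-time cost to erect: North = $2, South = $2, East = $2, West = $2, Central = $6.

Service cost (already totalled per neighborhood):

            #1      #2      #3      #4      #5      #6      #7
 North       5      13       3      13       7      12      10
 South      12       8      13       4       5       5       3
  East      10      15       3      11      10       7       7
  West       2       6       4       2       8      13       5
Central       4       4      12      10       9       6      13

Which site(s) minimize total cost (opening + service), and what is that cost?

For any fixed open set, each neighborhood goes to its cheapest open site; total = fixed + service.
{South, West}: #1→West 2, #2→West 6, #3→West 4, #4→West 2, #5→South 5, #6→South 5, #7→South 3. Service 27; fixed 4; total 31.
{North, South, West}: service 26 + fixed 6 = 32
{South, East, West}: service 26 + fixed 6 = 32
{North, South, East, West, Central}: #1→West 2, #2→Central 4, #3→North 3, #4→West 2, #5→South 5, #6→South 5, #7→South 3. Service 24; fixed 14; total 38.
No other subset beats 31.

Open South and West; minimum total cost 31.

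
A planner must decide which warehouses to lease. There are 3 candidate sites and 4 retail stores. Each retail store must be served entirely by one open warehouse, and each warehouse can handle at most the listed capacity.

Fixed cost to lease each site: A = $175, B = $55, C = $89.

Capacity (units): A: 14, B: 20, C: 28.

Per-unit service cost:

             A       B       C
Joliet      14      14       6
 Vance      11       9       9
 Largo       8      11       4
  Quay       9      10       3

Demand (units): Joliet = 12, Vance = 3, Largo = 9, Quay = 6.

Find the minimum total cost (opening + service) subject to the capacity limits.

Minimum total cost: 297

Open {B, C}: Joliet→C 6·12=72, Vance→B 9·3=27, Largo→C 4·9=36, Quay→C 3·6=18.
Loads: B carries 3/20, C carries 27/28. Service 153; fixed 144; total 297.
Next best feasible plan costs 339.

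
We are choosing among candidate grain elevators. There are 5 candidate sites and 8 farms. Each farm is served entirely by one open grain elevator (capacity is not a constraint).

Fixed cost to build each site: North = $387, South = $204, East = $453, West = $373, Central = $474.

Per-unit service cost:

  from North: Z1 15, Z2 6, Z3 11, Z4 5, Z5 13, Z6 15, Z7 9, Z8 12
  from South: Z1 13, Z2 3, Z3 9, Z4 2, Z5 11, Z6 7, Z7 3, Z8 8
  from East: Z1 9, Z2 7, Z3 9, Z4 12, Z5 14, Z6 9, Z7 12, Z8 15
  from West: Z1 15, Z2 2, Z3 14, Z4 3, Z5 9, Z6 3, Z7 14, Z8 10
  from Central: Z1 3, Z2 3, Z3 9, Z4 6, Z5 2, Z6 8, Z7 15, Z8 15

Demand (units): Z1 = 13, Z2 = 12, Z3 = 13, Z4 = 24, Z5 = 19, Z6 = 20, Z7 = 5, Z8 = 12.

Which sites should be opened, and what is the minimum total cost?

Open South only; minimum total cost 1034.

For any fixed open set, each farm goes to its cheapest open site; total = fixed + service.
{South}: Z1→South 13·13=169, Z2→South 3·12=36, Z3→South 9·13=117, Z4→South 2·24=48, Z5→South 11·19=209, Z6→South 7·20=140, Z7→South 3·5=15, Z8→South 8·12=96. Service 830; fixed 204; total 1034.
{South, Central}: Z1→Central 3·13=39, Z2→South 3·12=36, Z3→South 9·13=117, Z4→South 2·24=48, Z5→Central 2·19=38, Z6→South 7·20=140, Z7→South 3·5=15, Z8→South 8·12=96. Service 529; fixed 678; total 1207.
{Central}: service 789 + fixed 474 = 1263
{North, South, East, West, Central}: Z1→Central 3·13=39, Z2→West 2·12=24, Z3→South 9·13=117, Z4→South 2·24=48, Z5→Central 2·19=38, Z6→West 3·20=60, Z7→South 3·5=15, Z8→South 8·12=96. Service 437; fixed 1891; total 2328.
No other subset beats 1034.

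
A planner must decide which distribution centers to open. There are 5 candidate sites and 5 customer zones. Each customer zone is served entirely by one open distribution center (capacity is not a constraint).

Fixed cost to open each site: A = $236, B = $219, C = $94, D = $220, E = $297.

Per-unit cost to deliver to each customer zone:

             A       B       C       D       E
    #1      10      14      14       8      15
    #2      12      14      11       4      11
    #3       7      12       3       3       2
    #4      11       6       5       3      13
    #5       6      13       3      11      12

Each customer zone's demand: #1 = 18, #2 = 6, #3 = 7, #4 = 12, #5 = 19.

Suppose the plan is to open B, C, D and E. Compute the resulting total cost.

Total cost: 1105

Each customer zone is assigned to its cheapest site among the open ones.
{B, C, D, E}: #1→D 8·18=144, #2→D 4·6=24, #3→E 2·7=14, #4→D 3·12=36, #5→C 3·19=57. Service 275; fixed 830; total 1105.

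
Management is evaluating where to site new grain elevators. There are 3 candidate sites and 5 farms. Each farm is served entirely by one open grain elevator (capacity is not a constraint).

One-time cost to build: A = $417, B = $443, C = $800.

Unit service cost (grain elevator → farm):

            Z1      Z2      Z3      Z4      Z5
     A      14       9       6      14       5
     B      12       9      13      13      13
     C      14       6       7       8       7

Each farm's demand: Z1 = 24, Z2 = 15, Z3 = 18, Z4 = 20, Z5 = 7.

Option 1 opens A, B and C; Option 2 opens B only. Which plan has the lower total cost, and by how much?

Option 2 is cheaper by 890.

Option 1: {A, B, C}: Z1→B 12·24=288, Z2→C 6·15=90, Z3→A 6·18=108, Z4→C 8·20=160, Z5→A 5·7=35. Service 681; fixed 1660; total 2341.
Option 2: {B}: Z1→B 12·24=288, Z2→B 9·15=135, Z3→B 13·18=234, Z4→B 13·20=260, Z5→B 13·7=91. Service 1008; fixed 443; total 1451.
Difference: |2341 − 1451| = 890.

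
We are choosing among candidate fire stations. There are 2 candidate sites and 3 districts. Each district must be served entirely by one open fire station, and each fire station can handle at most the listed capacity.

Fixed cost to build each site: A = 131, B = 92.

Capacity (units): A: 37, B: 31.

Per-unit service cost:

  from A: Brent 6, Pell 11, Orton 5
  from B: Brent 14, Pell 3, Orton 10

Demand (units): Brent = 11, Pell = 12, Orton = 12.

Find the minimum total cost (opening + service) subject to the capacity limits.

Minimum total cost: 385

Open {A, B}: Brent→A 6·11=66, Pell→B 3·12=36, Orton→A 5·12=60.
Loads: A carries 23/37, B carries 12/31. Service 162; fixed 223; total 385.
Next best feasible plan costs 389.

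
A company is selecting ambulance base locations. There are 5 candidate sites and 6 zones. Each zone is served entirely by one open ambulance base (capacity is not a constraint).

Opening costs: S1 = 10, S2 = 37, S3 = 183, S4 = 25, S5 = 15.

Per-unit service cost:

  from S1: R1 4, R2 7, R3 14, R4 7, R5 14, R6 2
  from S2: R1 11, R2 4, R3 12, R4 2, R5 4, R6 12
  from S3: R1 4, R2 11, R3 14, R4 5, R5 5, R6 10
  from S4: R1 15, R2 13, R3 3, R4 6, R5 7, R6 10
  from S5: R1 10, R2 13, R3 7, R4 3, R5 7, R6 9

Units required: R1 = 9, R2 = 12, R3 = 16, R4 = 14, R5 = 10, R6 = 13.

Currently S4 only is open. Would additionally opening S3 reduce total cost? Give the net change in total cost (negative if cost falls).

Current service cost with {S4}: 623.
Adding S3: each zone re-picks its cheapest; new service cost 466, saving 157.
Extra fixed cost: 183. Net change = 183 − 157 = 26.
(Totals: 648 → 674.)

No — net change +26 (cost rises by 26).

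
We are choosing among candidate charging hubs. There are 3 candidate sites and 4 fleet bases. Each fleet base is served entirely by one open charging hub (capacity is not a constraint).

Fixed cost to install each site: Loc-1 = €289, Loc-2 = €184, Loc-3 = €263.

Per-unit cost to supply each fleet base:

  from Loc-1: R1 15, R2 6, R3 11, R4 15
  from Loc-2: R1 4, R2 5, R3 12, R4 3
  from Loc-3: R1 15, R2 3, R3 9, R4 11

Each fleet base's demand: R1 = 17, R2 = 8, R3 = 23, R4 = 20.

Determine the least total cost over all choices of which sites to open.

Minimum total cost: 628

For any fixed open set, each fleet base goes to its cheapest open site; total = fixed + service.
{Loc-2}: R1→Loc-2 4·17=68, R2→Loc-2 5·8=40, R3→Loc-2 12·23=276, R4→Loc-2 3·20=60. Service 444; fixed 184; total 628.
{Loc-2, Loc-3}: service 359 + fixed 447 = 806
{Loc-1, Loc-2}: service 421 + fixed 473 = 894
{Loc-1, Loc-2, Loc-3}: service 359 + fixed 736 = 1095
(All 7 nonempty subsets were checked; Loc-2 only is lowest.)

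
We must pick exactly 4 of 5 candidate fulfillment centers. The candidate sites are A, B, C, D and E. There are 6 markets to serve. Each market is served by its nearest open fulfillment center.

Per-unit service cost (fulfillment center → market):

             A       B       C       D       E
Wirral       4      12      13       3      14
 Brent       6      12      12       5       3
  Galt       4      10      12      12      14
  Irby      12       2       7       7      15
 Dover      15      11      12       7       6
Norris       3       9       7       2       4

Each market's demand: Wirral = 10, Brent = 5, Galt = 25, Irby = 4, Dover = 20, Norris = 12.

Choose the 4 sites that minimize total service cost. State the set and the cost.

Choose A, B, D and E; total service cost 297.

With exactly 4 open, each market uses its cheapest among the chosen.
{A, B, D, E}: Wirral→D 3·10=30, Brent→E 3·5=15, Galt→A 4·25=100, Irby→B 2·4=8, Dover→E 6·20=120, Norris→D 2·12=24. Service cost 297.
{A, C, D, E}: service cost 317
{A, B, C, E}: service cost 319
Among all 5 size-4 choices, {A, B, D, E} is lowest.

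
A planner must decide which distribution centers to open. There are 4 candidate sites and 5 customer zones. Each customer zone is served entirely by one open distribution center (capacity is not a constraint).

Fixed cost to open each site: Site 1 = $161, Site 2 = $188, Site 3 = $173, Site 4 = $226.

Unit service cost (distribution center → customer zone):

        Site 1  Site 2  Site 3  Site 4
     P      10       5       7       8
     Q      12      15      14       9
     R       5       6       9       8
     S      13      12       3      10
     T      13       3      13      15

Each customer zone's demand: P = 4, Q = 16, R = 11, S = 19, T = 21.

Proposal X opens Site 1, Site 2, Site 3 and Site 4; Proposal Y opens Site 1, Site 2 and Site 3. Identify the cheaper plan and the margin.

Proposal Y is cheaper by 178.

Proposal X: {Site 1, Site 2, Site 3, Site 4}: P→Site 2 5·4=20, Q→Site 4 9·16=144, R→Site 1 5·11=55, S→Site 3 3·19=57, T→Site 2 3·21=63. Service 339; fixed 748; total 1087.
Proposal Y: {Site 1, Site 2, Site 3}: P→Site 2 5·4=20, Q→Site 1 12·16=192, R→Site 1 5·11=55, S→Site 3 3·19=57, T→Site 2 3·21=63. Service 387; fixed 522; total 909.
Difference: |1087 − 909| = 178.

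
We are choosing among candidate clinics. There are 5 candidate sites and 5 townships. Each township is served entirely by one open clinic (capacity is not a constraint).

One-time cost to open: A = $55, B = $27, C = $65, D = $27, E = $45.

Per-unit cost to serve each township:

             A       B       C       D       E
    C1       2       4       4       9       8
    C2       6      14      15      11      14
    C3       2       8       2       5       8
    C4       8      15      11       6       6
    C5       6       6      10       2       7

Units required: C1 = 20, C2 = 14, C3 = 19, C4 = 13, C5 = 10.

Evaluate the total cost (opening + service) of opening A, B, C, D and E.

Total cost: 479

Each township is assigned to its cheapest site among the open ones.
{A, B, C, D, E}: C1→A 2·20=40, C2→A 6·14=84, C3→A 2·19=38, C4→D 6·13=78, C5→D 2·10=20. Service 260; fixed 219; total 479.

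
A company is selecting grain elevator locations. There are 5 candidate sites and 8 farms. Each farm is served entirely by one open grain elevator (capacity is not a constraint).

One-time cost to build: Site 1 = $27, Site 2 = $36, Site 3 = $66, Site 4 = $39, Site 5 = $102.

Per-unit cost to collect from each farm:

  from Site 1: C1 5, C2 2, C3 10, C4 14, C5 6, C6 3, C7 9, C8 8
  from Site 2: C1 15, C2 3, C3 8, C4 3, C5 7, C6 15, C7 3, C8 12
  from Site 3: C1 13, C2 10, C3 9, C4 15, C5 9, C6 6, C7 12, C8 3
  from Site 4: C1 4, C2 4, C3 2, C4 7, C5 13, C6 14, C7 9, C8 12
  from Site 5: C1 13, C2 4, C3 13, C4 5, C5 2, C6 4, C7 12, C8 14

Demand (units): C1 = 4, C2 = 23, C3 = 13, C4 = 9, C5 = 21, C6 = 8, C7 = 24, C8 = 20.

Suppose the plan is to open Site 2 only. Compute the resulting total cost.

Total cost: 875

Each farm is assigned to its cheapest site among the open ones.
{Site 2}: C1→Site 2 15·4=60, C2→Site 2 3·23=69, C3→Site 2 8·13=104, C4→Site 2 3·9=27, C5→Site 2 7·21=147, C6→Site 2 15·8=120, C7→Site 2 3·24=72, C8→Site 2 12·20=240. Service 839; fixed 36; total 875.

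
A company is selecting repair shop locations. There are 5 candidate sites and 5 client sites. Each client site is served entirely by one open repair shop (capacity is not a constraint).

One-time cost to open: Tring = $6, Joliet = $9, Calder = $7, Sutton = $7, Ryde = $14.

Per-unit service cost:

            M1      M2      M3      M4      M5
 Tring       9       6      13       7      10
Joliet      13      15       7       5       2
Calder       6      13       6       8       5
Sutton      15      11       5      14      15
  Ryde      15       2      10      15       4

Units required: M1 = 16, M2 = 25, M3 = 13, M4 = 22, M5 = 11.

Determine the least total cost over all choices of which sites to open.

Minimum total cost: 380

For any fixed open set, each client site goes to its cheapest open site; total = fixed + service.
{Joliet, Calder, Sutton, Ryde}: M1→Calder 6·16=96, M2→Ryde 2·25=50, M3→Sutton 5·13=65, M4→Joliet 5·22=110, M5→Joliet 2·11=22. Service 343; fixed 37; total 380.
{Tring, Joliet, Calder, Sutton, Ryde}: M1→Calder 6·16=96, M2→Ryde 2·25=50, M3→Sutton 5·13=65, M4→Joliet 5·22=110, M5→Joliet 2·11=22. Service 343; fixed 43; total 386.
{Joliet, Calder, Ryde}: service 356 + fixed 30 = 386
{Tring}: M1→Tring 9·16=144, M2→Tring 6·25=150, M3→Tring 13·13=169, M4→Tring 7·22=154, M5→Tring 10·11=110. Service 727; fixed 6; total 733.
No other subset beats 380.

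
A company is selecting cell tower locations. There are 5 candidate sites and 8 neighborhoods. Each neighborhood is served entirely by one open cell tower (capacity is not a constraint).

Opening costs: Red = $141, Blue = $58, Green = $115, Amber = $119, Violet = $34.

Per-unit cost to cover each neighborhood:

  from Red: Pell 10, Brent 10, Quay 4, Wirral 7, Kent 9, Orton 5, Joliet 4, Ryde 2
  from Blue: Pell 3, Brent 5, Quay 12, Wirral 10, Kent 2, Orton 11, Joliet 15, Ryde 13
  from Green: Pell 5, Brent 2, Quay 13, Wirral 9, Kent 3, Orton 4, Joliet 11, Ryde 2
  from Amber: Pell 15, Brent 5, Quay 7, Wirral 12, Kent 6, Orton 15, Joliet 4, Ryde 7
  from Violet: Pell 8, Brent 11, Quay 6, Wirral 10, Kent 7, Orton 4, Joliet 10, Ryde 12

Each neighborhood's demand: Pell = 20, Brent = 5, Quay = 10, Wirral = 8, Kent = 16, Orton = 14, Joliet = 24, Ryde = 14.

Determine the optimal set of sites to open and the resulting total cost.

For any fixed open set, each neighborhood goes to its cheapest open site; total = fixed + service.
{Red, Blue}: Pell→Blue 3·20=60, Brent→Blue 5·5=25, Quay→Red 4·10=40, Wirral→Red 7·8=56, Kent→Blue 2·16=32, Orton→Red 5·14=70, Joliet→Red 4·24=96, Ryde→Red 2·14=28. Service 407; fixed 199; total 606.
{Red, Blue, Violet}: Pell→Blue 3·20=60, Brent→Blue 5·5=25, Quay→Red 4·10=40, Wirral→Red 7·8=56, Kent→Blue 2·16=32, Orton→Violet 4·14=56, Joliet→Red 4·24=96, Ryde→Red 2·14=28. Service 393; fixed 233; total 626.
{Red, Green}: service 434 + fixed 256 = 690
{Red, Blue, Green, Amber, Violet}: service 378 + fixed 467 = 845
No other subset beats 606.

Open Red and Blue; minimum total cost 606.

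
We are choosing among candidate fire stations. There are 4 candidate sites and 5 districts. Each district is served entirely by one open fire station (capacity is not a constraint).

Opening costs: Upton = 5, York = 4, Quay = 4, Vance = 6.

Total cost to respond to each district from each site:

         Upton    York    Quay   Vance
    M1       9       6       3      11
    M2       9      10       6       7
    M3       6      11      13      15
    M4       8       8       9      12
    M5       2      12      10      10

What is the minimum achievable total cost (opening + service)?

For any fixed open set, each district goes to its cheapest open site; total = fixed + service.
{Upton, Quay}: M1→Quay 3, M2→Quay 6, M3→Upton 6, M4→Upton 8, M5→Upton 2. Service 25; fixed 9; total 34.
{Upton, York, Quay}: service 25 + fixed 13 = 38
{Upton}: service 34 + fixed 5 = 39
{Upton, York, Quay, Vance}: service 25 + fixed 19 = 44
No other subset beats 34.

Minimum total cost: 34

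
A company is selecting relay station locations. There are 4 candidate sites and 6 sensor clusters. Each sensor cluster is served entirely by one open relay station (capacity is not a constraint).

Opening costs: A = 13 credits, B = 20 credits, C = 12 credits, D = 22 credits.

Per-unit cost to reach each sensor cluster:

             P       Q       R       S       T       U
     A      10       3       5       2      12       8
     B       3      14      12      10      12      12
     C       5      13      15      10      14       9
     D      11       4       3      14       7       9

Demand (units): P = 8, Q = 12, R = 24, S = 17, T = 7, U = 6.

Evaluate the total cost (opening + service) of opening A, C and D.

Total cost: 326

Each sensor cluster is assigned to its cheapest site among the open ones.
{A, C, D}: P→C 5·8=40, Q→A 3·12=36, R→D 3·24=72, S→A 2·17=34, T→D 7·7=49, U→A 8·6=48. Service 279; fixed 47; total 326.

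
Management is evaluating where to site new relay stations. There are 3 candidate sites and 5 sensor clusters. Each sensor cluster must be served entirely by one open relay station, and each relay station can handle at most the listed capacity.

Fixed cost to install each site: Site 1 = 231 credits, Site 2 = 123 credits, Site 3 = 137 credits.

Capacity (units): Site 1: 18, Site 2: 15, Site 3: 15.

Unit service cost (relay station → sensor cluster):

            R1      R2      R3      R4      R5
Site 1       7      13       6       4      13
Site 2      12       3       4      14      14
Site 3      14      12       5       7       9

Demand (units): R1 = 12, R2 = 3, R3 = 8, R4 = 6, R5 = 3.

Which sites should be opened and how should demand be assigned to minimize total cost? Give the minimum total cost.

Open {Site 1, Site 2}: R1→Site 1 7·12=84, R2→Site 2 3·3=9, R3→Site 2 4·8=32, R4→Site 1 4·6=24, R5→Site 2 14·3=42.
Loads: Site 1 carries 18/18, Site 2 carries 14/15. Service 191; fixed 354; total 545.
Next best feasible plan costs 579.

Minimum total cost: 545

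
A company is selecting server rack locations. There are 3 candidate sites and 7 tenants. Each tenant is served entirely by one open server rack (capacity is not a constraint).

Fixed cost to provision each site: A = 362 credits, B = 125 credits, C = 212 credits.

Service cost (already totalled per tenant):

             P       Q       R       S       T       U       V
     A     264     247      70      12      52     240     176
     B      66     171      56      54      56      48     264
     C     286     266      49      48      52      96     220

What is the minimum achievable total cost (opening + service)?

Minimum total cost: 840

For any fixed open set, each tenant goes to its cheapest open site; total = fixed + service.
{B}: P→B 66, Q→B 171, R→B 56, S→B 54, T→B 56, U→B 48, V→B 264. Service 715; fixed 125; total 840.
{B, C}: P→B 66, Q→B 171, R→C 49, S→C 48, T→C 52, U→B 48, V→C 220. Service 654; fixed 337; total 991.
{A, B}: service 581 + fixed 487 = 1068
{A, B, C}: service 574 + fixed 699 = 1273
No other subset beats 840.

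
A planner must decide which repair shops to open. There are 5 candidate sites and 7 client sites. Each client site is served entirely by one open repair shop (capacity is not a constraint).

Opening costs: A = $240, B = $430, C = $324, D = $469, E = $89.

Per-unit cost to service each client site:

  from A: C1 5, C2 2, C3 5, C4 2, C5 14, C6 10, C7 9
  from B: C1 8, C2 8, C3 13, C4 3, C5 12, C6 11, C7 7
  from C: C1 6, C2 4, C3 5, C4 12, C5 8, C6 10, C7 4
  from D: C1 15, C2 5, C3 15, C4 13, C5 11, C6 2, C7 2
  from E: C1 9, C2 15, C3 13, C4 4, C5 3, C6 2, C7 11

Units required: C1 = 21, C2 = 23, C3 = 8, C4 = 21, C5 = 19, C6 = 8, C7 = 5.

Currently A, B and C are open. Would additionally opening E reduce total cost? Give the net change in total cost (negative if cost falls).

Yes — net change −70 (cost falls by 70).

Current service cost with {A, B, C}: 485.
Adding E: each client site re-picks its cheapest; new service cost 326, saving 159.
Extra fixed cost: 89. Net change = 89 − 159 = -70.
(Totals: 1479 → 1409.)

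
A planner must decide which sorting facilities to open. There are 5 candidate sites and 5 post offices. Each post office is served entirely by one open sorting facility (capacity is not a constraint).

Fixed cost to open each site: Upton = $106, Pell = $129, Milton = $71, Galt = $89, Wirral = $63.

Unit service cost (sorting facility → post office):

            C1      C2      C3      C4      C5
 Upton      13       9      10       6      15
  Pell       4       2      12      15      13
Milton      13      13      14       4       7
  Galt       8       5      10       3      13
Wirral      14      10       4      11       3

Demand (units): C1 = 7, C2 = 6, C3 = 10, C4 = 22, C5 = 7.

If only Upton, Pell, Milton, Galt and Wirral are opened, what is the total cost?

Each post office is assigned to its cheapest site among the open ones.
{Upton, Pell, Milton, Galt, Wirral}: C1→Pell 4·7=28, C2→Pell 2·6=12, C3→Wirral 4·10=40, C4→Galt 3·22=66, C5→Wirral 3·7=21. Service 167; fixed 458; total 625.

Total cost: 625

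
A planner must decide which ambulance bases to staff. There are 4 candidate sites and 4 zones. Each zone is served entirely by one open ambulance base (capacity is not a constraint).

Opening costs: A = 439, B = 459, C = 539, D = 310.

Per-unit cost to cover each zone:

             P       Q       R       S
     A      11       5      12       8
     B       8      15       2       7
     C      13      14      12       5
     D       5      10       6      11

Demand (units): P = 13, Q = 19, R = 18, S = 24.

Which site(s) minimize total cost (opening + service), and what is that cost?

Open D only; minimum total cost 937.

For any fixed open set, each zone goes to its cheapest open site; total = fixed + service.
{D}: P→D 5·13=65, Q→D 10·19=190, R→D 6·18=108, S→D 11·24=264. Service 627; fixed 310; total 937.
{B}: service 593 + fixed 459 = 1052
{A}: P→A 11·13=143, Q→A 5·19=95, R→A 12·18=216, S→A 8·24=192. Service 646; fixed 439; total 1085.
{A, B, C, D}: P→D 5·13=65, Q→A 5·19=95, R→B 2·18=36, S→C 5·24=120. Service 316; fixed 1747; total 2063.
No other subset beats 937.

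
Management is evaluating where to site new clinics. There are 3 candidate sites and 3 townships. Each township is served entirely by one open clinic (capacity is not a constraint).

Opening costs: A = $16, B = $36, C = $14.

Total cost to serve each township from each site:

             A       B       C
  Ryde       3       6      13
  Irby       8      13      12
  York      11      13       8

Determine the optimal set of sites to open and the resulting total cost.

Open A only; minimum total cost 38.

For any fixed open set, each township goes to its cheapest open site; total = fixed + service.
{A}: Ryde→A 3, Irby→A 8, York→A 11. Service 22; fixed 16; total 38.
{C}: Ryde→C 13, Irby→C 12, York→C 8. Service 33; fixed 14; total 47.
{A, C}: Ryde→A 3, Irby→A 8, York→C 8. Service 19; fixed 30; total 49.
{A, B, C}: service 19 + fixed 66 = 85
No other subset beats 38.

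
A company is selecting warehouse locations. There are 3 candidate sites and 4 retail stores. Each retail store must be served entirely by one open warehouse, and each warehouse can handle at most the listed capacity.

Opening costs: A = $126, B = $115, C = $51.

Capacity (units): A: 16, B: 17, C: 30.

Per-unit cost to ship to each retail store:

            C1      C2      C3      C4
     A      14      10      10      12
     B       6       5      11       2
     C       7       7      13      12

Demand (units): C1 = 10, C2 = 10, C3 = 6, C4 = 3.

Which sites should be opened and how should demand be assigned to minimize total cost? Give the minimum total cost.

Minimum total cost: 305

Open {C}: C1→C 7·10=70, C2→C 7·10=70, C3→C 13·6=78, C4→C 12·3=36.
Loads: C carries 29/30. Service 254; fixed 51; total 305.
Next best feasible plan costs 370.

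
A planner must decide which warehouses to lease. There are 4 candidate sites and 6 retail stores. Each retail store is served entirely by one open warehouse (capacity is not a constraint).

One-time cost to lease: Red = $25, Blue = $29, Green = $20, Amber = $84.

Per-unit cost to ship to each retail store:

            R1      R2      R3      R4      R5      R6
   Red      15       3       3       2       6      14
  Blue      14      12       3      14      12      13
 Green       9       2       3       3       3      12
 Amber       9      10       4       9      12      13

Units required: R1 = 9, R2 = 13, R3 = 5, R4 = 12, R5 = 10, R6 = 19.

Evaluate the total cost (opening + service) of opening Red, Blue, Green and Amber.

Total cost: 562

Each retail store is assigned to its cheapest site among the open ones.
{Red, Blue, Green, Amber}: R1→Green 9·9=81, R2→Green 2·13=26, R3→Red 3·5=15, R4→Red 2·12=24, R5→Green 3·10=30, R6→Green 12·19=228. Service 404; fixed 158; total 562.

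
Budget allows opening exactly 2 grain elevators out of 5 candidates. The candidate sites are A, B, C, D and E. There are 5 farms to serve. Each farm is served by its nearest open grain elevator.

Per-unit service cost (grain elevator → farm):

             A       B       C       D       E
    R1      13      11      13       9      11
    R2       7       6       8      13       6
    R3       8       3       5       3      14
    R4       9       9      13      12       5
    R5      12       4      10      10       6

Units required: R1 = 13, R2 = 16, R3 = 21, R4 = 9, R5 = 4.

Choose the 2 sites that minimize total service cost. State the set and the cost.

With exactly 2 open, each farm uses its cheapest among the chosen.
{D, E}: R1→D 9·13=117, R2→E 6·16=96, R3→D 3·21=63, R4→E 5·9=45, R5→E 6·4=24. Service cost 345.
{B, E}: service cost 363
{B, D}: service cost 373
Among all 10 size-2 choices, {D, E} is lowest.

Choose D and E; total service cost 345.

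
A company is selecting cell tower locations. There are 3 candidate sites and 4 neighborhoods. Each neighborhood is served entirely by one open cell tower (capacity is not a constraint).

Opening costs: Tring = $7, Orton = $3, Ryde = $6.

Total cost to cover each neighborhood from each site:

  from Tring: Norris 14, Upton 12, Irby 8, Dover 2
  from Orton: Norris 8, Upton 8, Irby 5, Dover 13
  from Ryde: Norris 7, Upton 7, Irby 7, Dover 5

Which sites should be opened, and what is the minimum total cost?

For any fixed open set, each neighborhood goes to its cheapest open site; total = fixed + service.
{Ryde}: Norris→Ryde 7, Upton→Ryde 7, Irby→Ryde 7, Dover→Ryde 5. Service 26; fixed 6; total 32.
{Tring, Orton}: service 23 + fixed 10 = 33
{Orton, Ryde}: Norris→Ryde 7, Upton→Ryde 7, Irby→Orton 5, Dover→Ryde 5. Service 24; fixed 9; total 33.
{Tring, Orton, Ryde}: service 21 + fixed 16 = 37
No other subset beats 32.

Open Ryde only; minimum total cost 32.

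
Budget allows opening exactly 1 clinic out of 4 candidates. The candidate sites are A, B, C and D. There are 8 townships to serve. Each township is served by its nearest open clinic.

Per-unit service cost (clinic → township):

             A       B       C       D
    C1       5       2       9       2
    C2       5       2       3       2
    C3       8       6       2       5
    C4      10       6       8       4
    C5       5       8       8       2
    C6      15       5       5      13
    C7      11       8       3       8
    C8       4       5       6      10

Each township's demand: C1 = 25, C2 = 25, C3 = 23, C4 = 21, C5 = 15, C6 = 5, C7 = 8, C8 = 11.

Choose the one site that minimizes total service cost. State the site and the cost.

With exactly 1 open, each township uses its cheapest among the chosen.
{D}: C1→D 2·25=50, C2→D 2·25=50, C3→D 5·23=115, C4→D 4·21=84, C5→D 2·15=30, C6→D 13·5=65, C7→D 8·8=64, C8→D 10·11=110. Service cost 568.
{B}: service cost 628
{C}: service cost 749
Among all 4 size-1 choices, {D} is lowest.

Choose D only; total service cost 568.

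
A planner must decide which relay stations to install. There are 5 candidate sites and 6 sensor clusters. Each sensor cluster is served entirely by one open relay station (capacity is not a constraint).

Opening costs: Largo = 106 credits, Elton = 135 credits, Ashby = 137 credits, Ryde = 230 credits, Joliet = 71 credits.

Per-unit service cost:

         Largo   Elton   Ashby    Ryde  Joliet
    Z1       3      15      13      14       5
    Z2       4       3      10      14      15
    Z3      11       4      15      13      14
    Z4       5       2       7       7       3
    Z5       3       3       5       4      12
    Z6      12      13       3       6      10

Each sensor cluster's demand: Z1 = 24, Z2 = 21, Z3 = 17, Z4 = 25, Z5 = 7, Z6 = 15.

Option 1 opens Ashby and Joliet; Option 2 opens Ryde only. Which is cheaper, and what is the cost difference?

Option 1: {Ashby, Joliet}: Z1→Joliet 5·24=120, Z2→Ashby 10·21=210, Z3→Joliet 14·17=238, Z4→Joliet 3·25=75, Z5→Ashby 5·7=35, Z6→Ashby 3·15=45. Service 723; fixed 208; total 931.
Option 2: {Ryde}: Z1→Ryde 14·24=336, Z2→Ryde 14·21=294, Z3→Ryde 13·17=221, Z4→Ryde 7·25=175, Z5→Ryde 4·7=28, Z6→Ryde 6·15=90. Service 1144; fixed 230; total 1374.
Difference: |931 − 1374| = 443.

Option 1 is cheaper by 443.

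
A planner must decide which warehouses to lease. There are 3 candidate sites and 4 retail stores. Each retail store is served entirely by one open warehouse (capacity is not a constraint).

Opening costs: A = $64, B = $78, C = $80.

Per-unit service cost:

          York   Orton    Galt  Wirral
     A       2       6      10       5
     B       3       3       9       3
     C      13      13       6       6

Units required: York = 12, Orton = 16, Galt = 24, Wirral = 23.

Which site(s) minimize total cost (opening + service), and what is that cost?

Open B only; minimum total cost 447.

For any fixed open set, each retail store goes to its cheapest open site; total = fixed + service.
{B}: York→B 3·12=36, Orton→B 3·16=48, Galt→B 9·24=216, Wirral→B 3·23=69. Service 369; fixed 78; total 447.
{B, C}: service 297 + fixed 158 = 455
{A, B}: York→A 2·12=24, Orton→B 3·16=48, Galt→B 9·24=216, Wirral→B 3·23=69. Service 357; fixed 142; total 499.
{A, B, C}: York→A 2·12=24, Orton→B 3·16=48, Galt→C 6·24=144, Wirral→B 3·23=69. Service 285; fixed 222; total 507.
No other subset beats 447.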